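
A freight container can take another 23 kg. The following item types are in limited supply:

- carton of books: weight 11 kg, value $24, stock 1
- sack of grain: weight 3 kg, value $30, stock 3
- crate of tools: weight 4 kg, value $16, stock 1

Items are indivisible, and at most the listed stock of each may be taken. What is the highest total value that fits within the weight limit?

Top feasible selections:
- 1×carton of books + 3×sack of grain: weight 20, value 114
- 3×sack of grain + 1×crate of tools: weight 13, value 106
- 1×carton of books + 2×sack of grain + 1×crate of tools: weight 21, value 100
- 3×sack of grain: weight 9, value 90
Best: $114.

$114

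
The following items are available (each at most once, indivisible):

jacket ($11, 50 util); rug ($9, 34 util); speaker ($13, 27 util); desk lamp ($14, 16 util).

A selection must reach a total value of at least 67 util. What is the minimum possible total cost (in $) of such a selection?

20

Subsets with value ≥ 67, sorted by total cost:
- jacket+rug: cost 20, value 84
- jacket+speaker: cost 24, value 77
- jacket+rug+speaker: cost 33, value 111
Minimum cost: 20 $.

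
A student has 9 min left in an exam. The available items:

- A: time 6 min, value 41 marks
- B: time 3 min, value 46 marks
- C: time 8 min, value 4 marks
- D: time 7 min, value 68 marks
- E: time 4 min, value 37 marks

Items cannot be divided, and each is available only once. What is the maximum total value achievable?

87 marks

Check high-value combinations within 9 min:
- A+B: time 6+3=9, value 41+46=87
- B+E: time 3+4=7, value 46+37=83
- D: time 7, value 68
- B: time 3, value 46
Best: 87 marks.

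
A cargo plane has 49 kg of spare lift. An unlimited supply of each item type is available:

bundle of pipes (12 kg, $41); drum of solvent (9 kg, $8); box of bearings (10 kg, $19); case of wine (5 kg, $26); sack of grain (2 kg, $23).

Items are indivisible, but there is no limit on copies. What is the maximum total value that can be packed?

Best value-per-unit is sack of grain at 23/2, and filling with it alone uses weight 24×2=48. No mix of the others beats 24×23 = 552.

$552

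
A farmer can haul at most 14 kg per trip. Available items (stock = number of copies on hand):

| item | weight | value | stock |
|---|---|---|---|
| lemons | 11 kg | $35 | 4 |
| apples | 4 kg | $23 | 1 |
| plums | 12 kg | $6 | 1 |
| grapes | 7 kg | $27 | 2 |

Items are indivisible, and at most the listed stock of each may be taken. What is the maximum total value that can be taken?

$54

Best selections within weight 14 and stock limits:
- 2×grapes: weight 14, value 54
- 1×apples + 1×grapes: weight 11, value 50
Best: $54.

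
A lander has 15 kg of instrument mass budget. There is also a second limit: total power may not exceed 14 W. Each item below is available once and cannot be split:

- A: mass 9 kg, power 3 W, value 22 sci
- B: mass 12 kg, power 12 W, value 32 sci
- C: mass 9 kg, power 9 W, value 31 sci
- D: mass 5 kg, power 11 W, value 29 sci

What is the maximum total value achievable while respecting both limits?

Feasible sets respecting both limits:
- A+D: mass 14, power 14, value 51
- B: mass 12, power 12, value 32
- C: mass 9, power 9, value 31
- D: mass 5, power 11, value 29
Best: 51 sci.

51 sci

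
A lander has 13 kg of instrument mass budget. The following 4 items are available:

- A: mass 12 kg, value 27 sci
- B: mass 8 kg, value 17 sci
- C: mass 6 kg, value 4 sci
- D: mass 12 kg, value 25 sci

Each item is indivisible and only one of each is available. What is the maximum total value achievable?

This is a 0/1 knapsack; check combinations near the capacity.
- A: mass 12, value 27
- D: mass 12, value 25
- B: mass 8, value 17
Best: 27 sci.

27 sci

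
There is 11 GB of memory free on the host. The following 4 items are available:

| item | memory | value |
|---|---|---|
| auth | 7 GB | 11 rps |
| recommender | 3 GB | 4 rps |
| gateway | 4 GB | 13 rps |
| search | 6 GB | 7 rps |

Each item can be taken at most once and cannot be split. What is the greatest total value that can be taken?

24 rps

Check high-value combinations within 11 GB:
- auth+gateway: memory 7+4=11, value 11+13=24
- gateway+search: memory 4+6=10, value 13+7=20
- recommender+gateway: memory 3+4=7, value 4+13=17
Best: 24 rps.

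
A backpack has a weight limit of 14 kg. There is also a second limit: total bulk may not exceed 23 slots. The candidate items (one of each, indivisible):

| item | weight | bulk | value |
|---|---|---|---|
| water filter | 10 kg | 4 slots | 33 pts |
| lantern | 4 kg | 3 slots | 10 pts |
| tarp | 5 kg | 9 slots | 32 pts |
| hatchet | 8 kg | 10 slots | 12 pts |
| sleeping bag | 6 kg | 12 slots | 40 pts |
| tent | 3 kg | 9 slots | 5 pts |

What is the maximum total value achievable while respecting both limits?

Feasible sets respecting both limits:
- tarp+sleeping bag: weight 11, bulk 21, value 72
- hatchet+sleeping bag: weight 14, bulk 22, value 52
- lantern+sleeping bag: weight 10, bulk 15, value 50
- lantern+tarp+tent: weight 12, bulk 21, value 47
Best: 72 pts.

72 pts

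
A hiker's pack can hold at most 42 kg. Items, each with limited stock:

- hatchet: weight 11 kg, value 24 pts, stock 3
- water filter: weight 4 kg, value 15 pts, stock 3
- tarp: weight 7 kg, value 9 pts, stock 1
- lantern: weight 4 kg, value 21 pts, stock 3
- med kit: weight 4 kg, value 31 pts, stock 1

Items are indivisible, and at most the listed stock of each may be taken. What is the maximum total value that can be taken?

163 pts

Best selections within weight 42 and stock limits:
- 1×hatchet + 3×water filter + 3×lantern + 1×med kit: weight 39, value 163
- 1×hatchet + 2×water filter + 1×tarp + 3×lantern + 1×med kit: weight 42, value 157
- 2×hatchet + 1×water filter + 3×lantern + 1×med kit: weight 42, value 157
- 1×hatchet + 3×water filter + 1×tarp + 2×lantern + 1×med kit: weight 42, value 151
Best: 163 pts.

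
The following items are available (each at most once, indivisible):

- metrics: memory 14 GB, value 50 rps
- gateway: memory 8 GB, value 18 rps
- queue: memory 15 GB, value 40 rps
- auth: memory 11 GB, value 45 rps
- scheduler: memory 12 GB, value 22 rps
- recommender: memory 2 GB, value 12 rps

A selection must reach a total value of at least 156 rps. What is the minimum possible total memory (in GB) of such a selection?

Subsets with value ≥ 156, sorted by total memory:
- metrics+gateway+queue+auth+recommender: memory 50, value 165
- metrics+queue+auth+scheduler: memory 52, value 157
- metrics+queue+auth+scheduler+recommender: memory 54, value 169
- metrics+gateway+queue+auth+scheduler: memory 60, value 175
Minimum memory: 50 GB.

50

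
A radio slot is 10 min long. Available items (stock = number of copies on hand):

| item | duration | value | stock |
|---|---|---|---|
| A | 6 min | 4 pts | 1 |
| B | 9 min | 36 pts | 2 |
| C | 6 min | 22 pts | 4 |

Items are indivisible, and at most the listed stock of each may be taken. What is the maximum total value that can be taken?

36 pts

Top feasible selections:
- 1×B: duration 9, value 36
- 1×C: duration 6, value 22
- 1×A: duration 6, value 4
Best: 36 pts.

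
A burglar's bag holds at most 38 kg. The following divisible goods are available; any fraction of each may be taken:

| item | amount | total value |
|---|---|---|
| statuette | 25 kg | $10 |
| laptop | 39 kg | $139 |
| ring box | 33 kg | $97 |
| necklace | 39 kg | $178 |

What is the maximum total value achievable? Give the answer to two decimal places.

Take in order of value per unit:
- necklace (178/39 per unit): 38 of 39 → value 38×178/39 = 173.4359, running total 173.44
Total 173.44.

173.44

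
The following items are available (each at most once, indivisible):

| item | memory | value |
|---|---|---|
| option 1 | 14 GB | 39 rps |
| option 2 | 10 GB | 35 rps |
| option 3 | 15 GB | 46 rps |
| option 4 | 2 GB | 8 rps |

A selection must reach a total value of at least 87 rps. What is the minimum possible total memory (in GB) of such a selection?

Subsets with value ≥ 87, sorted by total memory:
- option 2+option 3+option 4: memory 27, value 89
- option 1+option 3+option 4: memory 31, value 93
Minimum memory: 27 GB.

27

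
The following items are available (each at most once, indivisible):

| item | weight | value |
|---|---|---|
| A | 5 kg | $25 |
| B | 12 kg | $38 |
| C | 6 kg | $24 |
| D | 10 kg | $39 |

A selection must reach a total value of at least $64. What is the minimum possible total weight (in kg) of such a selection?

Subsets with value ≥ 64, sorted by total weight:
- A+D: weight 15, value 64
- A+C+D: weight 21, value 88
Minimum weight: 15 kg.

15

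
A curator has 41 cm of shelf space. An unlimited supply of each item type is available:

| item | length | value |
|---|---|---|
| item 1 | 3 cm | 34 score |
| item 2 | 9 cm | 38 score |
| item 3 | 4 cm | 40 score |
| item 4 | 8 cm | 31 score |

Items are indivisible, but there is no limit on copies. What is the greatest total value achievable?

454 score

Best value-per-unit is item 1 at 34/3; filling with it alone gives 13×34 = 442.
Optimal mix: 11×item 1 + 2×item 3 → length 41, value 454.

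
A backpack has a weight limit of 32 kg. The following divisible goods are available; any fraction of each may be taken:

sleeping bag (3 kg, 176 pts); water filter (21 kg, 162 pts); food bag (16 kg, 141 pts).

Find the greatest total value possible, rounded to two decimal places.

417.29

Take in order of value per unit:
- sleeping bag (176/3 per unit): all 3 → value 176, running total 176.00
- food bag (141/16 per unit): all 16 → value 141, running total 317.00
- water filter (162/21 per unit): 13 of 21 → value 13×162/21 = 100.2857, running total 417.29
Total 417.29.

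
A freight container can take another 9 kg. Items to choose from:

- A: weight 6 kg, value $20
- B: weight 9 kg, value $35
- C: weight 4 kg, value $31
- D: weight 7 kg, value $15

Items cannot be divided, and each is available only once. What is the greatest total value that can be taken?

$35

Check high-value combinations within 9 kg:
- B: weight 9, value 35
- C: weight 4, value 31
- A: weight 6, value 20
Best: $35.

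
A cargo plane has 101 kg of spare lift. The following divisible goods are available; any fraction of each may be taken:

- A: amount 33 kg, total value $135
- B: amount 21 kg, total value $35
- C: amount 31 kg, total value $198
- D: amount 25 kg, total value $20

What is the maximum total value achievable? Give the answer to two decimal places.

380.80

Take in order of value per unit:
- C (198/31 per unit): all 31 → value 198, running total 198.00
- A (135/33 per unit): all 33 → value 135, running total 333.00
- B (35/21 per unit): all 21 → value 35, running total 368.00
- D (20/25 per unit): 16 of 25 → value 16×20/25 = 12.8000, running total 380.80
Total 380.80.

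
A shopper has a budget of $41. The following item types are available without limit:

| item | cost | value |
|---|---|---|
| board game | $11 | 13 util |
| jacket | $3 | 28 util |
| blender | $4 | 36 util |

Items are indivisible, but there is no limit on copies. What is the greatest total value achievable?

380 util

Best value-per-unit is jacket at 28/3; filling with it alone gives 13×28 = 364.
Optimal mix: 11×jacket + 2×blender → cost 41, value 380.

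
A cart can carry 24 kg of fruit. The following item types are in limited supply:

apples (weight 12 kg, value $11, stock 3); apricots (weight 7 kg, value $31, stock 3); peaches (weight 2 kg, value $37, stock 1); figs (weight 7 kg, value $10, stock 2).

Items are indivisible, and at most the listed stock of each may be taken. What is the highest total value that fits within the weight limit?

Best selections within weight 24 and stock limits:
- 3×apricots + 1×peaches: weight 23, value 130
- 2×apricots + 1×peaches + 1×figs: weight 23, value 109
Best: $130.

$130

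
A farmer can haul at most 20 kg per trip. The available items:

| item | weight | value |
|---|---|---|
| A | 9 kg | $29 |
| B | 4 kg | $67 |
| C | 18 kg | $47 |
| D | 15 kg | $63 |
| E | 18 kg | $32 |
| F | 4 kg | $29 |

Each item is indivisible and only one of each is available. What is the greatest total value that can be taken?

Check high-value combinations within 20 kg:
- B+D: weight 4+15=19, value 67+63=130
- A+B+F: weight 9+4+4=17, value 29+67+29=125
- B+F: weight 4+4=8, value 67+29=96
Best: $130.

$130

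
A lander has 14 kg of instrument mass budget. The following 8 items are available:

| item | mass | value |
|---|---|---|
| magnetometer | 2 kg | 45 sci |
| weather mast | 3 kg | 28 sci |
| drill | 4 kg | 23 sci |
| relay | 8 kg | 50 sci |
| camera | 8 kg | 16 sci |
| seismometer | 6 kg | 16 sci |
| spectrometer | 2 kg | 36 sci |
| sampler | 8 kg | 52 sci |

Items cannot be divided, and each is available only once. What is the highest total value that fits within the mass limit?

133 sci

This is a 0/1 knapsack; check combinations near the capacity.
- magnetometer+spectrometer+sampler: mass 2+2+8=12, value 45+36+52=133
- magnetometer+weather mast+drill+spectrometer: mass 2+3+4+2=11, value 45+28+23+36=132
- magnetometer+relay+spectrometer: mass 2+8+2=12, value 45+50+36=131
- magnetometer+weather mast+seismometer+spectrometer: mass 2+3+6+2=13, value 45+28+16+36=125
Best: 133 sci.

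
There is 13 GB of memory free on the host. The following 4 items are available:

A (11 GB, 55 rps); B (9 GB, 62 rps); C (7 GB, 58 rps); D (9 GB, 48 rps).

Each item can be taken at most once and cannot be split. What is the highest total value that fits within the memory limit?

This is a 0/1 knapsack; check combinations near the capacity.
- B: memory 9, value 62
- C: memory 7, value 58
- A: memory 11, value 55
- D: memory 9, value 48
Best: 62 rps.

62 rps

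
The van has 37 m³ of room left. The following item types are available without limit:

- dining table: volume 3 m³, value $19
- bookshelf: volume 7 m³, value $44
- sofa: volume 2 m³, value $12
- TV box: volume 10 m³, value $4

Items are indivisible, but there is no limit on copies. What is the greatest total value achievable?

$234

Best value-per-unit is dining table at 19/3; filling with it alone gives 12×19 = 228.
Optimal mix: 10×dining table + 1×bookshelf → volume 37, value 234.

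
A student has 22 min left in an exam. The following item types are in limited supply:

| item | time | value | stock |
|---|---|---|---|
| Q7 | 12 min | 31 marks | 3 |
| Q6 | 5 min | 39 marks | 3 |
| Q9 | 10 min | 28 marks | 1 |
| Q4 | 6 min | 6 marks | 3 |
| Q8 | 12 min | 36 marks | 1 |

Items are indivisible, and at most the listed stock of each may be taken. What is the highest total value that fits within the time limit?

123 marks

Top feasible selections:
- 3×Q6 + 1×Q4: time 21, value 123
- 3×Q6: time 15, value 117
Best: 123 marks.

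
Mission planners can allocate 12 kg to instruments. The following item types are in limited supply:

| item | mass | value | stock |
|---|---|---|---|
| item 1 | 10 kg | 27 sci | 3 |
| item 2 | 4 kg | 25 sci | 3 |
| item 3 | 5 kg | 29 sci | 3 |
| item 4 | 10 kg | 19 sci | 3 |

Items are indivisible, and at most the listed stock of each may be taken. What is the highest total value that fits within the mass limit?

Top feasible selections:
- 3×item 2: mass 12, value 75
- 2×item 3: mass 10, value 58
Best: 75 sci.

75 sci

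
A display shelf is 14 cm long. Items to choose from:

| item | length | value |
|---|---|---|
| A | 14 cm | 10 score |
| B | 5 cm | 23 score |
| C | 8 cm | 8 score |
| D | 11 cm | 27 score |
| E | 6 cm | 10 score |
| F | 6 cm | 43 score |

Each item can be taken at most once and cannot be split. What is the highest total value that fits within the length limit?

This is a 0/1 knapsack; check combinations near the capacity.
- B+F: length 5+6=11, value 23+43=66
- E+F: length 6+6=12, value 10+43=53
- C+F: length 8+6=14, value 8+43=51
Best: 66 score.

66 score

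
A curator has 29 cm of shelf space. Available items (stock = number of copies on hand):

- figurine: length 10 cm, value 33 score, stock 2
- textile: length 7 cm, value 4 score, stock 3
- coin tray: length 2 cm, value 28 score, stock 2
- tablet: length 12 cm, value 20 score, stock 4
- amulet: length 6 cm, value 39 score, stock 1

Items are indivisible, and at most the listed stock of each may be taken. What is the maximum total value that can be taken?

133 score

Best selections within length 29 and stock limits:
- 2×figurine + 1×coin tray + 1×amulet: length 28, value 133
- 1×figurine + 1×textile + 2×coin tray + 1×amulet: length 27, value 132
- 1×figurine + 2×coin tray + 1×amulet: length 20, value 128
Best: 133 score.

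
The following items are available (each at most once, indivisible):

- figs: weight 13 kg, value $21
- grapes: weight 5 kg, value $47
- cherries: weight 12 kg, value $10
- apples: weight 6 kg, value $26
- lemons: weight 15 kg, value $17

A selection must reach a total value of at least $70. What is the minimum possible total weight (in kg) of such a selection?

11

Subsets with value ≥ 70, sorted by total weight:
- grapes+apples: weight 11, value 73
- grapes+cherries+apples: weight 23, value 83
Minimum weight: 11 kg.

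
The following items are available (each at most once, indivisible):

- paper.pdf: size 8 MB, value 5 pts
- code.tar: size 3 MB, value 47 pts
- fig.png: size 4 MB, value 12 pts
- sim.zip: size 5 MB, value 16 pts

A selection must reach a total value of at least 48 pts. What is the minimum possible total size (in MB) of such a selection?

7

Subsets with value ≥ 48, sorted by total size:
- code.tar+fig.png: size 7, value 59
- code.tar+sim.zip: size 8, value 63
Minimum size: 7 MB.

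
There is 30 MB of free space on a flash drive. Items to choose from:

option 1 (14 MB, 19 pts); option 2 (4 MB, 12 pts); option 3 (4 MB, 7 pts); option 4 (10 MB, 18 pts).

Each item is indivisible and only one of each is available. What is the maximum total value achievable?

49 pts

Check high-value combinations within 30 MB:
- option 1+option 2+option 4: size 14+4+10=28, value 19+12+18=49
- option 1+option 3+option 4: size 14+4+10=28, value 19+7+18=44
- option 1+option 2+option 3: size 14+4+4=22, value 19+12+7=38
- option 2+option 3+option 4: size 4+4+10=18, value 12+7+18=37
- option 1+option 4: size 14+10=24, value 19+18=37
Best: 49 pts.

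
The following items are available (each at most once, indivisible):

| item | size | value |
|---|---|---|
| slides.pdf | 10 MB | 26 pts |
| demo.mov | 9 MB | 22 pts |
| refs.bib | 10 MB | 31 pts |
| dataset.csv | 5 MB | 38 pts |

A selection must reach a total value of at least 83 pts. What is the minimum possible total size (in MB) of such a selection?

Subsets with value ≥ 83, sorted by total size:
- demo.mov+refs.bib+dataset.csv: size 24, value 91
- slides.pdf+demo.mov+dataset.csv: size 24, value 86
- slides.pdf+refs.bib+dataset.csv: size 25, value 95
- slides.pdf+demo.mov+refs.bib+dataset.csv: size 34, value 117
Minimum size: 24 MB.

24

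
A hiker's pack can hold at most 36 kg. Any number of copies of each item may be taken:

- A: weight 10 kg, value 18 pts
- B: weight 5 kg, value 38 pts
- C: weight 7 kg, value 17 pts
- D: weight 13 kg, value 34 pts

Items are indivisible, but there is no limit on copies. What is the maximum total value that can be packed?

Best value-per-unit is B at 38/5, and filling with it alone uses weight 7×5=35. No mix of the others beats 7×38 = 266.

266 pts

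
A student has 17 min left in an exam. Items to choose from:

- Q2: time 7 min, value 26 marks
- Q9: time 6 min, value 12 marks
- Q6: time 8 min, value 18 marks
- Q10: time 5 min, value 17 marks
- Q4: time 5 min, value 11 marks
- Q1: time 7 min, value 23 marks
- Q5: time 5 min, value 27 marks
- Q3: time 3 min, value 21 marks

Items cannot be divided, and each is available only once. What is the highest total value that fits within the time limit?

74 marks

This is a 0/1 knapsack; check combinations near the capacity.
- Q2+Q5+Q3: time 7+5+3=15, value 26+27+21=74
- Q1+Q5+Q3: time 7+5+3=15, value 23+27+21=71
- Q2+Q10+Q5: time 7+5+5=17, value 26+17+27=70
Best: 74 marks.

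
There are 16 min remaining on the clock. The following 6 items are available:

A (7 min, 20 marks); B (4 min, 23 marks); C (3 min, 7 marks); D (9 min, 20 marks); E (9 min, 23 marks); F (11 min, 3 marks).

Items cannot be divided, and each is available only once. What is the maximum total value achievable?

This is a 0/1 knapsack; check combinations near the capacity.
- B+C+E: time 4+3+9=16, value 23+7+23=53
- A+B+C: time 7+4+3=14, value 20+23+7=50
- B+C+D: time 4+3+9=16, value 23+7+20=50
- B+E: time 4+9=13, value 23+23=46
- A+B: time 7+4=11, value 20+23=43
Best: 53 marks.

53 marks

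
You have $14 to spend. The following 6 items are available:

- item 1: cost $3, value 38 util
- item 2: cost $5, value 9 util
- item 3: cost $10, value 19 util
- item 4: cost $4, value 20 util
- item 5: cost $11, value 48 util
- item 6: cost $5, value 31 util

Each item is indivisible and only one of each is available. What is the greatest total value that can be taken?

This is a 0/1 knapsack; check combinations near the capacity.
- item 1+item 4+item 6: cost 3+4+5=12, value 38+20+31=89
- item 1+item 5: cost 3+11=14, value 38+48=86
- item 1+item 2+item 6: cost 3+5+5=13, value 38+9+31=78
- item 1+item 6: cost 3+5=8, value 38+31=69
- item 1+item 2+item 4: cost 3+5+4=12, value 38+9+20=67
Best: 89 util.

89 util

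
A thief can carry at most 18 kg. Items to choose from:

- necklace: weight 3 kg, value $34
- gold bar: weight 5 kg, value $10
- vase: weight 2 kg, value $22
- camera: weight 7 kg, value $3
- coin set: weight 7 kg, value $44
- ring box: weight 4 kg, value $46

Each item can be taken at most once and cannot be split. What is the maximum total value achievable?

Check high-value combinations within 18 kg:
- necklace+vase+coin set+ring box: weight 3+2+7+4=16, value 34+22+44+46=146
- necklace+coin set+ring box: weight 3+7+4=14, value 34+44+46=124
- gold bar+vase+coin set+ring box: weight 5+2+7+4=18, value 10+22+44+46=122
- vase+coin set+ring box: weight 2+7+4=13, value 22+44+46=112
- necklace+gold bar+vase+ring box: weight 3+5+2+4=14, value 34+10+22+46=112
Best: $146.

$146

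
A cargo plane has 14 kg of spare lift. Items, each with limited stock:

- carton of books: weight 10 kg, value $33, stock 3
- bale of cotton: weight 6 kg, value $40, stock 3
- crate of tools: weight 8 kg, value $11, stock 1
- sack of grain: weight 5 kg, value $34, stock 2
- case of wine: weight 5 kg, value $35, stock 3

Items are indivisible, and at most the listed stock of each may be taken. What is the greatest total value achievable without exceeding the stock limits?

$80

Best selections within weight 14 and stock limits:
- 2×bale of cotton: weight 12, value 80
- 1×bale of cotton + 1×case of wine: weight 11, value 75
- 1×bale of cotton + 1×sack of grain: weight 11, value 74
Best: $80.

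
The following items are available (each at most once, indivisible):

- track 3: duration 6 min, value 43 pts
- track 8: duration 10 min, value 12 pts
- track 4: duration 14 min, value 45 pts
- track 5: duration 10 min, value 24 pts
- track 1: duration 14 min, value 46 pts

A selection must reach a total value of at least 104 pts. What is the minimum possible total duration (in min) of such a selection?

30

Subsets with value ≥ 104, sorted by total duration:
- track 3+track 5+track 1: duration 30, value 113
- track 3+track 4+track 5: duration 30, value 112
Minimum duration: 30 min.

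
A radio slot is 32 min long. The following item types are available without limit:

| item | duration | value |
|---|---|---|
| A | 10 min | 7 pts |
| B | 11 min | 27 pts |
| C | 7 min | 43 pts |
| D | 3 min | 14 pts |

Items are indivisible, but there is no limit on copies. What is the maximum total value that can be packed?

186 pts

Best value-per-unit is C at 43/7; filling with it alone gives 4×43 = 172.
Optimal mix: 4×C + 1×D → duration 31, value 186.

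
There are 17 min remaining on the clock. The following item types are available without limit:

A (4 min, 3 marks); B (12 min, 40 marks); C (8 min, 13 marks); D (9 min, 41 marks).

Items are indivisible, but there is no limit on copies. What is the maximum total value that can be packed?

54 marks

Best value-per-unit is D at 41/9; filling with it alone gives 1×41 = 41.
Optimal mix: 1×C + 1×D → time 17, value 54.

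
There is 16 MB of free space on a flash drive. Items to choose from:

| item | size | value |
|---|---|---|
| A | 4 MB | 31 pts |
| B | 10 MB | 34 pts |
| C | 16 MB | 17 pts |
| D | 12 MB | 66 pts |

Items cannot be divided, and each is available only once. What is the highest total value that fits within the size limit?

Check high-value combinations within 16 MB:
- A+D: size 4+12=16, value 31+66=97
- D: size 12, value 66
- A+B: size 4+10=14, value 31+34=65
Best: 97 pts.

97 pts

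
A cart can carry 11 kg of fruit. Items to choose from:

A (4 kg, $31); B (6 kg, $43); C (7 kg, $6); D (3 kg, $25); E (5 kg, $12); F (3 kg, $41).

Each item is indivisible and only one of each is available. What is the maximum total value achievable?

$97

Check high-value combinations within 11 kg:
- A+D+F: weight 4+3+3=10, value 31+25+41=97
- B+F: weight 6+3=9, value 43+41=84
- D+E+F: weight 3+5+3=11, value 25+12+41=78
- A+B: weight 4+6=10, value 31+43=74
- A+F: weight 4+3=7, value 31+41=72
Best: $97.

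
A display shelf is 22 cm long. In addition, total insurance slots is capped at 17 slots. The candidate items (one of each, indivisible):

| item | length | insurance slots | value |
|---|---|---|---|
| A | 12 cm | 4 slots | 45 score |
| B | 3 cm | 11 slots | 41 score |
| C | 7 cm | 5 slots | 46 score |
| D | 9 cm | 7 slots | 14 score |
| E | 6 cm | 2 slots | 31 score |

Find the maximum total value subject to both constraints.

Feasible sets respecting both limits:
- A+B+E: length 21, insurance slots 17, value 117
- A+C: length 19, insurance slots 9, value 91
- C+D+E: length 22, insurance slots 14, value 91
Best: 117 score.

117 score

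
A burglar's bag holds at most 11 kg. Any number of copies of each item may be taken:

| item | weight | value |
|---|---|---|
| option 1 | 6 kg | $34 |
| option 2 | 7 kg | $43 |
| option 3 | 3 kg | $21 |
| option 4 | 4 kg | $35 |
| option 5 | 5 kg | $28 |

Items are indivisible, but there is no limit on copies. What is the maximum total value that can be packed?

$91

Best value-per-unit is option 4 at 35/4; filling with it alone gives 2×35 = 70.
Optimal mix: 1×option 3 + 2×option 4 → weight 11, value 91.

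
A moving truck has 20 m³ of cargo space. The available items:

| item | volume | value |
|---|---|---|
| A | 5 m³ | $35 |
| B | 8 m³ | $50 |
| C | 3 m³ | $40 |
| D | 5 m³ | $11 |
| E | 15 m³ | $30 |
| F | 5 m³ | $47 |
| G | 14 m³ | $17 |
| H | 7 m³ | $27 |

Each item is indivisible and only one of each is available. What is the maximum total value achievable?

This is a 0/1 knapsack; check combinations near the capacity.
- A+C+F+H: volume 5+3+5+7=20, value 35+40+47+27=149
- B+C+F: volume 8+3+5=16, value 50+40+47=137
- A+C+D+F: volume 5+3+5+5=18, value 35+40+11+47=133
Best: $149.

$149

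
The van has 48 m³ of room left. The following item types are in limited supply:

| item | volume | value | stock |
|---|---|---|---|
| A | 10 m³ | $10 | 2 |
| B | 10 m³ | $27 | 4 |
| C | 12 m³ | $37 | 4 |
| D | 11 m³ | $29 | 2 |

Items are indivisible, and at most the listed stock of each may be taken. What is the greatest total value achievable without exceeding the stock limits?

$148

Top feasible selections:
- 4×C: volume 48, value 148
- 3×C + 1×D: volume 47, value 140
Best: $148.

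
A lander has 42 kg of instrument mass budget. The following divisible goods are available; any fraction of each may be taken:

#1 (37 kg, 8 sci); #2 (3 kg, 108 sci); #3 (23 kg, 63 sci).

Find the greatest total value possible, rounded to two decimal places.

174.46

Take in order of value per unit:
- #2 (108/3 per unit): all 3 → value 108, running total 108.00
- #3 (63/23 per unit): all 23 → value 63, running total 171.00
- #1 (8/37 per unit): 16 of 37 → value 16×8/37 = 3.4595, running total 174.46
Total 174.46.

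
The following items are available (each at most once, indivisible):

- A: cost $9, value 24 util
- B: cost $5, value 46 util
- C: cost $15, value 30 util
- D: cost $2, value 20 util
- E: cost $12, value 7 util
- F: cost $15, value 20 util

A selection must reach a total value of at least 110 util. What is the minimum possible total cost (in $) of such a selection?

Subsets with value ≥ 110, sorted by total cost:
- A+B+C+D: cost 31, value 120
- A+B+D+F: cost 31, value 110
- B+C+D+F: cost 37, value 116
Minimum cost: 31 $.

31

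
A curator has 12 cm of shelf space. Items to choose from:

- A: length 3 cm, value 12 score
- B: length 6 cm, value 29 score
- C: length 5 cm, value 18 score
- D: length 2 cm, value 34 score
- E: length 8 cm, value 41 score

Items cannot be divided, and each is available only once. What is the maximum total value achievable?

75 score

Check high-value combinations within 12 cm:
- D+E: length 2+8=10, value 34+41=75
- A+B+D: length 3+6+2=11, value 12+29+34=75
- A+C+D: length 3+5+2=10, value 12+18+34=64
- B+D: length 6+2=8, value 29+34=63
- A+E: length 3+8=11, value 12+41=53
Best: 75 score.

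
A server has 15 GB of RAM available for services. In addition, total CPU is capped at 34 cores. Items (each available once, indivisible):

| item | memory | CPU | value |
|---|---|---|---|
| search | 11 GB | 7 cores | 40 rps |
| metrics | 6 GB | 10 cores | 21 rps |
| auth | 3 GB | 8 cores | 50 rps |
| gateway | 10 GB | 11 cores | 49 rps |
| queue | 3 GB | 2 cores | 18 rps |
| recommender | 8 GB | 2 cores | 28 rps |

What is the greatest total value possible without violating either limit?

99 rps

Feasible sets respecting both limits:
- auth+gateway: memory 13, CPU 19, value 99
- auth+queue+recommender: memory 14, CPU 12, value 96
- search+auth: memory 14, CPU 15, value 90
Best: 99 rps.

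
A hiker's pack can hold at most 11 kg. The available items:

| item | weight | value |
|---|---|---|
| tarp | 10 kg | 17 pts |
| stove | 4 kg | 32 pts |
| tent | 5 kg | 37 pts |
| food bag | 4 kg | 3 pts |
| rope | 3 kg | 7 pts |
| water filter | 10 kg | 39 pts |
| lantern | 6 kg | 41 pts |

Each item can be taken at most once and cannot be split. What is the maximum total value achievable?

78 pts

Check high-value combinations within 11 kg:
- tent+lantern: weight 5+6=11, value 37+41=78
- stove+lantern: weight 4+6=10, value 32+41=73
- stove+tent: weight 4+5=9, value 32+37=69
- rope+lantern: weight 3+6=9, value 7+41=48
- tent+rope: weight 5+3=8, value 37+7=44
Best: 78 pts.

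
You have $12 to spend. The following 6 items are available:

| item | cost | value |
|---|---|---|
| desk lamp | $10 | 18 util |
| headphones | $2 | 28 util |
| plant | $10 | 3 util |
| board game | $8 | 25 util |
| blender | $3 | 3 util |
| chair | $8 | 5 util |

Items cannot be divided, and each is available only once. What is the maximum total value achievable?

Check high-value combinations within $12:
- headphones+board game: cost 2+8=10, value 28+25=53
- desk lamp+headphones: cost 10+2=12, value 18+28=46
- headphones+chair: cost 2+8=10, value 28+5=33
- headphones+blender: cost 2+3=5, value 28+3=31
- headphones+plant: cost 2+10=12, value 28+3=31
Best: 53 util.

53 util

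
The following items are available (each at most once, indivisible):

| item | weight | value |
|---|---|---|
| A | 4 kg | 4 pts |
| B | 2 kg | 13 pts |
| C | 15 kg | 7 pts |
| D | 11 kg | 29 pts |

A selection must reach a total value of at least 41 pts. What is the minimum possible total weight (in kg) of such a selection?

13

Subsets with value ≥ 41, sorted by total weight:
- B+D: weight 13, value 42
- A+B+D: weight 17, value 46
- B+C+D: weight 28, value 49
Minimum weight: 13 kg.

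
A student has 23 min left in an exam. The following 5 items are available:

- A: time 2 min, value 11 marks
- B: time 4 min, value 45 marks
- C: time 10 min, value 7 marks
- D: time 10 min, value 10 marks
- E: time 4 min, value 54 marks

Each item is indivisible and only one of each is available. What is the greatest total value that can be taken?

120 marks

Check high-value combinations within 23 min:
- A+B+D+E: time 2+4+10+4=20, value 11+45+10+54=120
- A+B+C+E: time 2+4+10+4=20, value 11+45+7+54=117
- A+B+E: time 2+4+4=10, value 11+45+54=110
- B+D+E: time 4+10+4=18, value 45+10+54=109
Best: 120 marks.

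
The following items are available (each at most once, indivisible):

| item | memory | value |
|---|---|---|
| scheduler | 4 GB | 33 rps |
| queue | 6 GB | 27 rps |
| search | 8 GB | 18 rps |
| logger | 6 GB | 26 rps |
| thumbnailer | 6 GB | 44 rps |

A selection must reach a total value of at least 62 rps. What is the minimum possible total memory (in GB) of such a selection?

10

Subsets with value ≥ 62, sorted by total memory:
- scheduler+thumbnailer: memory 10, value 77
- queue+thumbnailer: memory 12, value 71
- logger+thumbnailer: memory 12, value 70
Minimum memory: 10 GB.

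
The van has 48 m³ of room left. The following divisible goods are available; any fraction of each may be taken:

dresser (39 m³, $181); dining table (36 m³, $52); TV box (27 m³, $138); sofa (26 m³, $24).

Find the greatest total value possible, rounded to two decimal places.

Take in order of value per unit:
- TV box (138/27 per unit): all 27 → value 138, running total 138.00
- dresser (181/39 per unit): 21 of 39 → value 21×181/39 = 97.4615, running total 235.46
Total 235.46.

235.46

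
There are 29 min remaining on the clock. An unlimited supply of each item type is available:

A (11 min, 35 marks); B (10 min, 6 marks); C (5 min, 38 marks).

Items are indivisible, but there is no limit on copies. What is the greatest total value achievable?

190 marks

Best value-per-unit is C at 38/5, and filling with it alone uses time 5×5=25. No mix of the others beats 5×38 = 190.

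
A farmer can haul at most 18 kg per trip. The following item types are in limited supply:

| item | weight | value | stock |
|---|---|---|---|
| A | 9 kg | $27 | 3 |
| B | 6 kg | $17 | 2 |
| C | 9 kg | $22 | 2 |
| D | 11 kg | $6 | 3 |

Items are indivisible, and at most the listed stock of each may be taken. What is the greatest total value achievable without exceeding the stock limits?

Best selections within weight 18 and stock limits:
- 2×A: weight 18, value 54
- 1×A + 1×C: weight 18, value 49
- 1×A + 1×B: weight 15, value 44
- 2×C: weight 18, value 44
Best: $54.

$54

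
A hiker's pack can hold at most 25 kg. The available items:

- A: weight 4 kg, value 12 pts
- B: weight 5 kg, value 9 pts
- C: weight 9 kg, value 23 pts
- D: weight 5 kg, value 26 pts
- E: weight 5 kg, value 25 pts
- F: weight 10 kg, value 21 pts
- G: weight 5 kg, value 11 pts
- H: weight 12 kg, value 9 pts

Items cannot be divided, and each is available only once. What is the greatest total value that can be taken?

Check high-value combinations within 25 kg:
- A+C+D+E: weight 4+9+5+5=23, value 12+23+26+25=86
- C+D+E+G: weight 9+5+5+5=24, value 23+26+25+11=85
- A+D+E+F: weight 4+5+5+10=24, value 12+26+25+21=84
- B+C+D+E: weight 5+9+5+5=24, value 9+23+26+25=83
- A+B+D+E+G: weight 4+5+5+5+5=24, value 12+9+26+25+11=83
Best: 86 pts.

86 pts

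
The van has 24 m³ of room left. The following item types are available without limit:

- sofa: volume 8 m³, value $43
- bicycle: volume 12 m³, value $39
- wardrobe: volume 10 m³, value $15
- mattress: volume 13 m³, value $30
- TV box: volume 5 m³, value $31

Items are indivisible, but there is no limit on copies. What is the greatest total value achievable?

$136

Best value-per-unit is TV box at 31/5; filling with it alone gives 4×31 = 124.
Optimal mix: 1×sofa + 3×TV box → volume 23, value 136.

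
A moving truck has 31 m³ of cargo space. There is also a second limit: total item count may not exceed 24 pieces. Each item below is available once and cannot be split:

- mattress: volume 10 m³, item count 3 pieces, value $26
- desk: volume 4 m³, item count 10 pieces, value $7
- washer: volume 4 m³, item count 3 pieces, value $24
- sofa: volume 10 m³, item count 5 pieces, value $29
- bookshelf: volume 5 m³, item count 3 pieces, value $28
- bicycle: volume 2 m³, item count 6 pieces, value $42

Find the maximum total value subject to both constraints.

$149

Feasible sets respecting both limits:
- mattress+washer+sofa+bookshelf+bicycle: volume 31, item count 20, value 149
- mattress+sofa+bookshelf+bicycle: volume 27, item count 17, value 125
- washer+sofa+bookshelf+bicycle: volume 21, item count 17, value 123
Best: $149.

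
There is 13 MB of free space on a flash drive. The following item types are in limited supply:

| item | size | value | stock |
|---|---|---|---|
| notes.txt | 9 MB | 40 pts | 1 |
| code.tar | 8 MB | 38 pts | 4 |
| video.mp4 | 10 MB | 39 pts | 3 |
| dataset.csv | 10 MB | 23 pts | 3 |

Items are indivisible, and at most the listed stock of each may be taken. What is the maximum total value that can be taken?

40 pts

Top feasible selections:
- 1×notes.txt: size 9, value 40
- 1×video.mp4: size 10, value 39
- 1×code.tar: size 8, value 38
- 1×dataset.csv: size 10, value 23
Best: 40 pts.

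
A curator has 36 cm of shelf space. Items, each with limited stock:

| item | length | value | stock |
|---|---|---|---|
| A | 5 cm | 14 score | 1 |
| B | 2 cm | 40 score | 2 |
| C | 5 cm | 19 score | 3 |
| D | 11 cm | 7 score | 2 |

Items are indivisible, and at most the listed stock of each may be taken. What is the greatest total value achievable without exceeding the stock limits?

158 score

Top feasible selections:
- 1×A + 2×B + 3×C + 1×D: length 35, value 158
- 1×A + 2×B + 3×C: length 24, value 151
- 2×B + 3×C + 1×D: length 30, value 144
Best: 158 score.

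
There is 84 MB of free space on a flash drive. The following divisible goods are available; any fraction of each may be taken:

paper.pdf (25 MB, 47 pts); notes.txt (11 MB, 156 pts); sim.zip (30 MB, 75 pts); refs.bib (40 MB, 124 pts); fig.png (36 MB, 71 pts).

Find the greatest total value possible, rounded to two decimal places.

360.92

Take in order of value per unit:
- notes.txt (156/11 per unit): all 11 → value 156, running total 156.00
- refs.bib (124/40 per unit): all 40 → value 124, running total 280.00
- sim.zip (75/30 per unit): all 30 → value 75, running total 355.00
- fig.png (71/36 per unit): 3 of 36 → value 3×71/36 = 5.9167, running total 360.92
Total 360.92.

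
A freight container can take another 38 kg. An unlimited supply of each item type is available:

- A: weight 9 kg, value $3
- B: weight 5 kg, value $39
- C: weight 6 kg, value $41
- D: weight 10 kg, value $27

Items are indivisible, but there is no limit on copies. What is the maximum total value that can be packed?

$279

Best value-per-unit is B at 39/5; filling with it alone gives 7×39 = 273.
Optimal mix: 4×B + 3×C → weight 38, value 279.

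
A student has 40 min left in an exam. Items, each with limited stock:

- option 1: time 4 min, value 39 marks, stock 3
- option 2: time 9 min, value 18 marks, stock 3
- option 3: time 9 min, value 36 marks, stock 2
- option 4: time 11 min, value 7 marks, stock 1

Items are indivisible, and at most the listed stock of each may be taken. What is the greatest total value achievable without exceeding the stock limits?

207 marks

Best selections within time 40 and stock limits:
- 3×option 1 + 1×option 2 + 2×option 3: time 39, value 207
- 3×option 1 + 2×option 3: time 30, value 189
Best: 207 marks.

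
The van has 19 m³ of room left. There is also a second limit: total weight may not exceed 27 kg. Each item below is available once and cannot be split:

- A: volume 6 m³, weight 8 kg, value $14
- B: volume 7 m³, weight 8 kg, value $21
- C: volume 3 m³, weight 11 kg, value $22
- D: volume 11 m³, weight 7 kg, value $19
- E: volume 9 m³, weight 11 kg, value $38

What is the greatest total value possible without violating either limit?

Feasible sets respecting both limits:
- C+E: volume 12, weight 22, value 60
- B+E: volume 16, weight 19, value 59
- A+B+C: volume 16, weight 27, value 57
Best: $60.

$60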